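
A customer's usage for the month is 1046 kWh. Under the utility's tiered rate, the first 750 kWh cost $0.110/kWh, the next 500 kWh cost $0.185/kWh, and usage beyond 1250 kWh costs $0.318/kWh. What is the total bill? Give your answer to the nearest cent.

$137.26

First 750 kWh × $0.110 = $82.50
Next 296 kWh × $0.185 = $54.76
Remaining tier: 0 kWh (not reached)
Total = $137.26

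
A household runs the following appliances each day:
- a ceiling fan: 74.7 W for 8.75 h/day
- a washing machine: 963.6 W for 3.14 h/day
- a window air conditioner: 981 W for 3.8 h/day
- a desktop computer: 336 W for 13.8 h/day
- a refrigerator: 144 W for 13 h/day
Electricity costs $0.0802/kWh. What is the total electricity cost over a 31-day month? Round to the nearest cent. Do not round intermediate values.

$34.60

ceiling fan: 74.7 W × 8.75 h × 31 d = 20,262 Wh = 20.26 kWh
washing machine: 963.6 W × 3.14 h × 31 d = 93,797 Wh = 93.8 kWh
window air conditioner: 981 W × 3.8 h × 31 d = 115,562 Wh = 115.6 kWh
desktop computer: 336 W × 13.8 h × 31 d = 143,741 Wh = 143.7 kWh
refrigerator: 144 W × 13 h × 31 d = 58,032 Wh = 58.03 kWh
Total energy = 20.26 + 93.8 + 115.6 + 143.7 + 58.03 = 431.4 kWh
Cost = 431.4 kWh × $0.0802 = $34.60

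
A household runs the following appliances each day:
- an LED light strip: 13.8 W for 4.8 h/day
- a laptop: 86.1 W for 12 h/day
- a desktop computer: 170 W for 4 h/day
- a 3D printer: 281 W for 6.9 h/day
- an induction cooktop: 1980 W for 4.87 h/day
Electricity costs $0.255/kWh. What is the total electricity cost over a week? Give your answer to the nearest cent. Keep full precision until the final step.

LED light strip: 13.8 W × 4.8 h × 7 d = 464 Wh = 0.4637 kWh
laptop: 86.1 W × 12 h × 7 d = 7,232 Wh = 7.232 kWh
desktop computer: 170 W × 4 h × 7 d = 4,760 Wh = 4.76 kWh
3D printer: 281 W × 6.9 h × 7 d = 13,572 Wh = 13.57 kWh
induction cooktop: 1980 W × 4.87 h × 7 d = 67,498 Wh = 67.5 kWh
Total energy = 0.4637 + 7.232 + 4.76 + 13.57 + 67.5 = 93.53 kWh
Cost = 93.53 kWh × $0.255 = $23.85

$23.85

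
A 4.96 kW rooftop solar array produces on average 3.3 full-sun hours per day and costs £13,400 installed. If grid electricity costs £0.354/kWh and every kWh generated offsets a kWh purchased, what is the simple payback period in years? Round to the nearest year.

6 years

Daily generation = 4.96 kW × 3.3 h = 16.37 kWh
Annual generation = 16.37 × 365 = 5974.3 kWh
Annual savings = 5974.3 × £0.354 = £2,114.91
Payback = £13,400 / £2,114.91 = 6.34 years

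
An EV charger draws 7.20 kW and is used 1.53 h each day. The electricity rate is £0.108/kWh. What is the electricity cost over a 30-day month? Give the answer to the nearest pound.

Energy = 7200 W × 1.53 h/day × 30 days = 330,480 Wh = 330.5 kWh
Cost = 330.5 kWh × £0.108/kWh = £35.69 ≈ £36

£36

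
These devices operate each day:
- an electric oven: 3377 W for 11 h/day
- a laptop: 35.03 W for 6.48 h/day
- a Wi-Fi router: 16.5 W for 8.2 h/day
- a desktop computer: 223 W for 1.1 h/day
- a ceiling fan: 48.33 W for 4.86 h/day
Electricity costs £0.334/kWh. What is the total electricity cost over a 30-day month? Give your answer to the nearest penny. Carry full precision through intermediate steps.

£380.65

electric oven: 3377 W × 11 h × 30 d = 1,114,410 Wh = 1,114 kWh
laptop: 35.03 W × 6.48 h × 30 d = 6,810 Wh = 6.81 kWh
Wi-Fi router: 16.5 W × 8.2 h × 30 d = 4,059 Wh = 4.059 kWh
desktop computer: 223 W × 1.1 h × 30 d = 7,359 Wh = 7.359 kWh
ceiling fan: 48.33 W × 4.86 h × 30 d = 7,047 Wh = 7.047 kWh
Total energy = 1,114 + 6.81 + 4.059 + 7.359 + 7.047 = 1,140 kWh
Cost = 1,140 kWh × £0.334 = £380.65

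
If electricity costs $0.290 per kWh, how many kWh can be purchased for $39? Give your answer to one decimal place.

$39 / $0.290 per kWh = 134.5 kWh

134.5 kWh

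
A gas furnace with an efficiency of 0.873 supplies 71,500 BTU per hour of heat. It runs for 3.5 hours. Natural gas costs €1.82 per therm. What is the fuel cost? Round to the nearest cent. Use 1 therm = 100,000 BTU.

Heat delivered = 71,500 BTU/h × 3.5 h = 250,250 BTU
Gas input = 250,250 / 0.873 = 286,655 BTU
= 286,655 / 100,000 = 2.867 therm
Cost = 2.867 × €1.82/therm = €5.22

€5.22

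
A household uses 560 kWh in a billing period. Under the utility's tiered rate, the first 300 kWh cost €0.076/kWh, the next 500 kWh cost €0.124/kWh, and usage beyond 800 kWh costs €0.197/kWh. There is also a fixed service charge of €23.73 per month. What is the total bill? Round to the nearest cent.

€78.77

First 300 kWh × €0.076 = €22.80
Next 260 kWh × €0.124 = €32.24
Remaining tier: 0 kWh (not reached)
Energy charge = €55.04; + service €23.73 = €78.77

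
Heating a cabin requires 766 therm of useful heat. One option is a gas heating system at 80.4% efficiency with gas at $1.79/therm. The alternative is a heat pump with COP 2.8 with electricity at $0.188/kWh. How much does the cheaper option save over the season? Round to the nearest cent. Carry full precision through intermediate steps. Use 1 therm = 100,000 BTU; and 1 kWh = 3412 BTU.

$198.03

Heat load = 766 therm × 100,000 = 76,600,000 BTU
Gas: input = 76,600,000 / 0.804 = 95,273,632 BTU = 952.7 therm → 952.7 × $1.79 = $1,705.40
Heat pump: 76,600,000 BTU / 3412 = 22,450 kWh heat; / 2.8 = 8,018 kWh in → × $0.188 = $1,507.37
Difference = |$1,705.40 − $1,507.37| = $198.03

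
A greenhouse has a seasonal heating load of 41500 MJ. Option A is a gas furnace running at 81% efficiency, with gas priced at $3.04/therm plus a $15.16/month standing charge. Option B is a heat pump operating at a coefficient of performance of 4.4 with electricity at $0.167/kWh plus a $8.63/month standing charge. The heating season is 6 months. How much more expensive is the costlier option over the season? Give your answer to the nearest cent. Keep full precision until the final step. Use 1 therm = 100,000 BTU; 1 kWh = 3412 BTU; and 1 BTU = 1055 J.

$1077.94

Heat load = 41500 MJ = 41,500,000,000 J / 1055 = 39,336,493 BTU
Gas: input = 39,336,493 / 0.810 = 48,563,571 BTU = 485.6 therm → 485.6 × $3.04 = $1,476.33; + 6 × $15.16 standing = $1,567.29
Heat pump: 39,336,493 BTU / 3412 = 11,530 kWh heat; / 4.4 = 2,620 kWh in → × $0.167 = $437.57; + 6 × $8.63 standing = $489.35
Difference = |$1,567.29 − $489.35| = $1,077.94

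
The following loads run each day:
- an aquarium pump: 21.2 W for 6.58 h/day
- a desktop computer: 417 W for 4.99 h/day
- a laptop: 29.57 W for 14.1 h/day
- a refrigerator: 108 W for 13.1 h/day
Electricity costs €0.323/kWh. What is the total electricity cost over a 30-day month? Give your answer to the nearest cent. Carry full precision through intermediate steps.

€39.26

aquarium pump: 21.2 W × 6.58 h × 30 d = 4,185 Wh = 4.185 kWh
desktop computer: 417 W × 4.99 h × 30 d = 62,425 Wh = 62.42 kWh
laptop: 29.57 W × 14.1 h × 30 d = 12,508 Wh = 12.51 kWh
refrigerator: 108 W × 13.1 h × 30 d = 42,444 Wh = 42.44 kWh
Total energy = 4.185 + 62.42 + 12.51 + 42.44 = 121.6 kWh
Cost = 121.6 kWh × €0.323 = €39.26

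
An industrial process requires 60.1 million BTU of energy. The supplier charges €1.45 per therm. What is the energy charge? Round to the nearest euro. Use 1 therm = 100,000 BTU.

60.1 million BTU × (10 therm/million BTU) = 601 therm
Cost = 601 therm × €1.45/therm = €871.45 ≈ €871

€871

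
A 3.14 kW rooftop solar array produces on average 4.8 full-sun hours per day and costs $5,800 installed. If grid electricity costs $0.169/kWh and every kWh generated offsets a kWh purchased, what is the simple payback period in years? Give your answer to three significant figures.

6.24 years

Daily generation = 3.14 kW × 4.8 h = 15.07 kWh
Annual generation = 15.07 × 365 = 5501.3 kWh
Annual savings = 5501.3 × $0.169 = $929.72
Payback = $5,800 / $929.72 = 6.24 years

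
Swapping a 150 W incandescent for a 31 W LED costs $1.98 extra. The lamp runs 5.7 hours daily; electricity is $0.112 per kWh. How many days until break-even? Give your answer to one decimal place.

26.1 days

Power saved = 150 − 31 = 119 W
Daily energy saved = 119 W × 5.7 h = 678.3 Wh = 0.6783 kWh
Daily savings = 0.6783 × $0.112 = $0.0760
Payback = $1.98 / $0.0760 per day = 26.06 days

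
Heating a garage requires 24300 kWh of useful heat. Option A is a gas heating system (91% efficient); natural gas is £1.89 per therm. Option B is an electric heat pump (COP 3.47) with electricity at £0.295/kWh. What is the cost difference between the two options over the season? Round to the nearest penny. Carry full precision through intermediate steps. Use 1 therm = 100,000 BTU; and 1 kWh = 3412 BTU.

Heat load = 24300 kWh × 3412 = 82,911,600 BTU
Gas: input = 82,911,600 / 0.91 = 91,111,648 BTU = 911.1 therm → 911.1 × £1.89 = £1,722.01
Heat pump: 82,911,600 BTU / 3412 = 24,300 kWh heat; / 3.47 = 7,003 kWh in → × £0.295 = £2,065.85
Difference = |£1,722.01 − £2,065.85| = £343.84

£343.84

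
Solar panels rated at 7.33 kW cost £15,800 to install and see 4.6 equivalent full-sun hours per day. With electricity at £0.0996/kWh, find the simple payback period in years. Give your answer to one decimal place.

Daily generation = 7.33 kW × 4.6 h = 33.72 kWh
Annual generation = 33.72 × 365 = 12307 kWh
Annual savings = 12307 × £0.0996 = £1,225.78
Payback = £15,800 / £1,225.78 = 12.9 years

12.9 years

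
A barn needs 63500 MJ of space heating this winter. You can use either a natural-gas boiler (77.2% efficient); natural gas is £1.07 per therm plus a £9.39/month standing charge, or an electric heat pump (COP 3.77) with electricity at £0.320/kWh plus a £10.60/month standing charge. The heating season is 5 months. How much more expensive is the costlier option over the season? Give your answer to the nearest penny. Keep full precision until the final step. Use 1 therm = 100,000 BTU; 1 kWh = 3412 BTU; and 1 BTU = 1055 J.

£669.16

Heat load = 63500 MJ = 63,500,000,000 J / 1055 = 60,189,573 BTU
Gas: input = 60,189,573 / 0.772 = 77,965,769 BTU = 779.7 therm → 779.7 × £1.07 = £834.23; + 5 × £9.39 standing = £881.18
Heat pump: 60,189,573 BTU / 3412 = 17,640 kWh heat; / 3.77 = 4,679 kWh in → × £0.320 = £1,497.34; + 5 × £10.60 standing = £1,550.34
Difference = |£881.18 − £1,550.34| = £669.16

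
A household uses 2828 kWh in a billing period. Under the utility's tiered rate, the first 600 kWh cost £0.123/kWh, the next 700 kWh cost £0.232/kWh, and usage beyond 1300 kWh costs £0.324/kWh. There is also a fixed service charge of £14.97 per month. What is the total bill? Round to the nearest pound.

£746

First 600 kWh × £0.123 = £73.80
Next 700 kWh × £0.232 = £162.40
Remaining 1528 kWh × £0.324 = £495.07
Energy charge = £731.27; + service £14.97 = £746.24 ≈ £746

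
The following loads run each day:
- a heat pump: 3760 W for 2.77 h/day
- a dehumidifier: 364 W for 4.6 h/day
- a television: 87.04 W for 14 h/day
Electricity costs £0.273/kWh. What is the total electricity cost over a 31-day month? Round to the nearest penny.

£112.63

heat pump: 3760 W × 2.77 h × 31 d = 322,871 Wh = 322.9 kWh
dehumidifier: 364 W × 4.6 h × 31 d = 51,906 Wh = 51.91 kWh
television: 87.04 W × 14 h × 31 d = 37,775 Wh = 37.78 kWh
Total energy = 322.9 + 51.91 + 37.78 = 412.6 kWh
Cost = 412.6 kWh × £0.273 = £112.63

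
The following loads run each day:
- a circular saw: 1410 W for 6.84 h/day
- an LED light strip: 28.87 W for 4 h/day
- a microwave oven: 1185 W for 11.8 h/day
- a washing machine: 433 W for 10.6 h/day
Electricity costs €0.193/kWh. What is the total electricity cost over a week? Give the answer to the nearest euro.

€38

circular saw: 1410 W × 6.84 h × 7 d = 67,511 Wh = 67.51 kWh
LED light strip: 28.87 W × 4 h × 7 d = 808 Wh = 0.8084 kWh
microwave oven: 1185 W × 11.8 h × 7 d = 97,881 Wh = 97.88 kWh
washing machine: 433 W × 10.6 h × 7 d = 32,129 Wh = 32.13 kWh
Total energy = 67.51 + 0.8084 + 97.88 + 32.13 = 198.3 kWh
Cost = 198.3 kWh × €0.193 = €38.28 ≈ €38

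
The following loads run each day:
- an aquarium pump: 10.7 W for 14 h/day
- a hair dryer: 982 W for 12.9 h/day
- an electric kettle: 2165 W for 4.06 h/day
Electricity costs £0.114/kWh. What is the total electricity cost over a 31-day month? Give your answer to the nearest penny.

£76.36

aquarium pump: 10.7 W × 14 h × 31 d = 4,644 Wh = 4.644 kWh
hair dryer: 982 W × 12.9 h × 31 d = 392,702 Wh = 392.7 kWh
electric kettle: 2165 W × 4.06 h × 31 d = 272,487 Wh = 272.5 kWh
Total energy = 4.644 + 392.7 + 272.5 = 669.8 kWh
Cost = 669.8 kWh × £0.114 = £76.36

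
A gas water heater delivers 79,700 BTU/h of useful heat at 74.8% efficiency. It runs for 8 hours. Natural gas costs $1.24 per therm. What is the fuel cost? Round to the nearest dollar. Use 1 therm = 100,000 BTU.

Heat delivered = 79,700 BTU/h × 8 h = 637,600 BTU
Gas input = 637,600 / 0.748 = 852,406 BTU
= 852,406 / 100,000 = 8.524 therm
Cost = 8.524 × $1.24/therm = $10.57 ≈ $11

$11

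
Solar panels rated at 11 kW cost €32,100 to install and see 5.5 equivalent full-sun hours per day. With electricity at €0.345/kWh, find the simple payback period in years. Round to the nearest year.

4 years

Daily generation = 11 kW × 5.5 h = 60.5 kWh
Annual generation = 60.5 × 365 = 22082 kWh
Annual savings = 22082 × €0.345 = €7,618.46
Payback = €32,100 / €7,618.46 = 4.21 years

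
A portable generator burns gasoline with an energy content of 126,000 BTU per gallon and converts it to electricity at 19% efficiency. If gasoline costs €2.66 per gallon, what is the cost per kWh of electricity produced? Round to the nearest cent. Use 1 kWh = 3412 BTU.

Electrical output per gallon = 126,000 BTU × 0.19 / 3412 BTU/kWh = 7.016 kWh
Cost per kWh = €2.66 / 7.016 kWh = €0.379

€0.38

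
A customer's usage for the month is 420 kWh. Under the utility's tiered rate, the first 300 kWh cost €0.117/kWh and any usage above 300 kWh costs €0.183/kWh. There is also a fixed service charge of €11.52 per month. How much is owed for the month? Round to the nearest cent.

€68.58

First 300 kWh × €0.117 = €35.10
Remaining 120 kWh × €0.183 = €21.96
Energy charge = €57.06; + service €11.52 = €68.58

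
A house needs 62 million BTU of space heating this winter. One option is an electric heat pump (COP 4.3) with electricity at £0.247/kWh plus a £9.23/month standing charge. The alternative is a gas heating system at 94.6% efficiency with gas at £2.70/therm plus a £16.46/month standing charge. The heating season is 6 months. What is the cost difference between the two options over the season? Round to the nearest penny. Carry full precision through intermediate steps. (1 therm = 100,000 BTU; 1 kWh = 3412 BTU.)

£769.15

Heat load = 62 × 10⁶ BTU = 62,000,000 BTU
Gas: input = 62,000,000 / 0.946 = 65,539,112 BTU = 655.4 therm → 655.4 × £2.70 = £1,769.56; + 6 × £16.46 standing = £1,868.32
Heat pump: 62,000,000 BTU / 3412 = 18,170 kWh heat; / 4.3 = 4,226 kWh in → × £0.247 = £1,043.79; + 6 × £9.23 standing = £1,099.17
Difference = |£1,868.32 − £1,099.17| = £769.15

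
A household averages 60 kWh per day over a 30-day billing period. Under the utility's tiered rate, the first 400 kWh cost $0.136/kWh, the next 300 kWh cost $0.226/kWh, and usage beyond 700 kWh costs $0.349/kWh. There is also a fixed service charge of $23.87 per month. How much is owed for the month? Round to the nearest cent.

$529.97

Usage = 60 kWh/day × 30 days = 1800 kWh
First 400 kWh × $0.136 = $54.40
Next 300 kWh × $0.226 = $67.80
Remaining 1100 kWh × $0.349 = $383.90
Energy charge = $506.10; + service $23.87 = $529.97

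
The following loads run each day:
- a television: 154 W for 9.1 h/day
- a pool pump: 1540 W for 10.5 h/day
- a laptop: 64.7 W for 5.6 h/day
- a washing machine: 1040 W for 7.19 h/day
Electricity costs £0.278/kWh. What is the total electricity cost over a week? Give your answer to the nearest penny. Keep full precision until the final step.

television: 154 W × 9.1 h × 7 d = 9,810 Wh = 9.81 kWh
pool pump: 1540 W × 10.5 h × 7 d = 113,190 Wh = 113.2 kWh
laptop: 64.7 W × 5.6 h × 7 d = 2,536 Wh = 2.536 kWh
washing machine: 1040 W × 7.19 h × 7 d = 52,343 Wh = 52.34 kWh
Total energy = 9.81 + 113.2 + 2.536 + 52.34 = 177.9 kWh
Cost = 177.9 kWh × £0.278 = £49.45

£49.45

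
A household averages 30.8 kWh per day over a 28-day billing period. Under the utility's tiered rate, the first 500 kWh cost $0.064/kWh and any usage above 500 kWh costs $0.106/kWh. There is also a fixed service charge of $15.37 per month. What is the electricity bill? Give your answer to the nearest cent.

Usage = 30.8 kWh/day × 28 days = 862.4 kWh
First 500 kWh × $0.064 = $32.00
Remaining 362.4 kWh × $0.106 = $38.41
Energy charge = $70.41; + service $15.37 = $85.78

$85.78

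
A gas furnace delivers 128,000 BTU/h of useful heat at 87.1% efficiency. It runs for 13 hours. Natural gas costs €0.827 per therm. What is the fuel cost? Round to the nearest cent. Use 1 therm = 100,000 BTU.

Heat delivered = 128,000 BTU/h × 13 h = 1,664,000 BTU
Gas input = 1,664,000 / 0.871 = 1,910,448 BTU
= 1,910,448 / 100,000 = 19.1 therm
Cost = 19.1 × €0.827/therm = €15.80

€15.80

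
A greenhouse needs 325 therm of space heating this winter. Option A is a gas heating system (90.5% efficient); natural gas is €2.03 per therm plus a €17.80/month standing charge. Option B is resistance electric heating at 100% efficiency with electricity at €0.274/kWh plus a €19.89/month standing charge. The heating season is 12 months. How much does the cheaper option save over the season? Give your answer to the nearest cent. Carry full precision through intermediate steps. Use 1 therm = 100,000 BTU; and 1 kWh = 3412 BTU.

Heat load = 325 therm × 100,000 = 32,500,000 BTU
Gas: input = 32,500,000 / 0.905 = 35,911,602 BTU = 359.1 therm → 359.1 × €2.03 = €729.01; + 12 × €17.80 standing = €942.61
Electric: 32,500,000 BTU / 3412 = 9,525 kWh → × €0.274 = €2,609.91; + 12 × €19.89 standing = €2,848.59
Difference = |€942.61 − €2,848.59| = €1,905.98

€1905.98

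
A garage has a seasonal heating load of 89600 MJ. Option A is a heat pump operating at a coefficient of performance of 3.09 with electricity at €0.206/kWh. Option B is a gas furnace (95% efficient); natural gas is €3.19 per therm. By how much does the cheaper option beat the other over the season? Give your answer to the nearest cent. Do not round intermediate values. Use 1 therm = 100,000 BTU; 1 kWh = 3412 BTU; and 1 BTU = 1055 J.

€1192.41

Heat load = 89600 MJ = 89,600,000,000 J / 1055 = 84,928,910 BTU
Gas: input = 84,928,910 / 0.95 = 89,398,853 BTU = 894 therm → 894 × €3.19 = €2,851.82
Heat pump: 84,928,910 BTU / 3412 = 24,890 kWh heat; / 3.09 = 8,055 kWh in → × €0.206 = €1,659.42
Difference = |€2,851.82 − €1,659.42| = €1,192.41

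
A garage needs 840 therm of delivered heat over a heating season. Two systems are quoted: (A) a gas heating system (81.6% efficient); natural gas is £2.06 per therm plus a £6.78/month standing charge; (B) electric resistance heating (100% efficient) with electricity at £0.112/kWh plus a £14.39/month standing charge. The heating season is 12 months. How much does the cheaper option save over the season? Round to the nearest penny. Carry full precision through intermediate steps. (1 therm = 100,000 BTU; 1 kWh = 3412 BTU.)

£728.06

Heat load = 840 therm × 100,000 = 84,000,000 BTU
Gas: input = 84,000,000 / 0.816 = 102,941,176 BTU = 1,029 therm → 1,029 × £2.06 = £2,120.59; + 12 × £6.78 standing = £2,201.95
Electric: 84,000,000 BTU / 3412 = 24,620 kWh → × £0.112 = £2,757.33; + 12 × £14.39 standing = £2,930.01
Difference = |£2,201.95 − £2,930.01| = £728.06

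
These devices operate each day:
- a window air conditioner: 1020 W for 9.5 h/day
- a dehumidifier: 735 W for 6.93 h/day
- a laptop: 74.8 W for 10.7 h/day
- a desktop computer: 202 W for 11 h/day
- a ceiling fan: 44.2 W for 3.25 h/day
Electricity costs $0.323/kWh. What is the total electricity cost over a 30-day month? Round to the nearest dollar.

window air conditioner: 1020 W × 9.5 h × 30 d = 290,700 Wh = 290.7 kWh
dehumidifier: 735 W × 6.93 h × 30 d = 152,806 Wh = 152.8 kWh
laptop: 74.8 W × 10.7 h × 30 d = 24,011 Wh = 24.01 kWh
desktop computer: 202 W × 11 h × 30 d = 66,660 Wh = 66.66 kWh
ceiling fan: 44.2 W × 3.25 h × 30 d = 4,310 Wh = 4.309 kWh
Total energy = 290.7 + 152.8 + 24.01 + 66.66 + 4.309 = 538.5 kWh
Cost = 538.5 kWh × $0.323 = $173.93 ≈ $174

$174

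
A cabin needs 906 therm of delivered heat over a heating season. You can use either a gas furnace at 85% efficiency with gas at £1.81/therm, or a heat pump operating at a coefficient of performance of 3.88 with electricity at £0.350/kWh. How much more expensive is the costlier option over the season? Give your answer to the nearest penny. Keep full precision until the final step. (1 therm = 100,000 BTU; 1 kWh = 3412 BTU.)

£466.03

Heat load = 906 therm × 100,000 = 90,600,000 BTU
Gas: input = 90,600,000 / 0.85 = 106,588,235 BTU = 1,066 therm → 1,066 × £1.81 = £1,929.25
Heat pump: 90,600,000 BTU / 3412 = 26,550 kWh heat; / 3.88 = 6,844 kWh in → × £0.350 = £2,395.28
Difference = |£1,929.25 − £2,395.28| = £466.03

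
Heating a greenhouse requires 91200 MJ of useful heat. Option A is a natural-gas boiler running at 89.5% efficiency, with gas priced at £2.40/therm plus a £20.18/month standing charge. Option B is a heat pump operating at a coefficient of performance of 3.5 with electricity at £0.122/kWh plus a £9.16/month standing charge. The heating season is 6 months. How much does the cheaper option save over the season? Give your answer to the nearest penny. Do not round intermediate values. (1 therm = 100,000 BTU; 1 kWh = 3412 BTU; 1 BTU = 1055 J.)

£1501.08

Heat load = 91200 MJ = 91,200,000,000 J / 1055 = 86,445,498 BTU
Gas: input = 86,445,498 / 0.895 = 96,587,148 BTU = 965.9 therm → 965.9 × £2.40 = £2,318.09; + 6 × £20.18 standing = £2,439.17
Heat pump: 86,445,498 BTU / 3412 = 25,340 kWh heat; / 3.5 = 7,239 kWh in → × £0.122 = £883.13; + 6 × £9.16 standing = £938.09
Difference = |£2,439.17 − £938.09| = £1,501.08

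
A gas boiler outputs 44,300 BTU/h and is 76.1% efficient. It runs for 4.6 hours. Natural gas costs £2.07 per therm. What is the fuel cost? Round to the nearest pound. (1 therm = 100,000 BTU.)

£6

Heat delivered = 44,300 BTU/h × 4.6 h = 203,780 BTU
Gas input = 203,780 / 0.761 = 267,779 BTU
= 267,779 / 100,000 = 2.678 therm
Cost = 2.678 × £2.07/therm = £5.54 ≈ £6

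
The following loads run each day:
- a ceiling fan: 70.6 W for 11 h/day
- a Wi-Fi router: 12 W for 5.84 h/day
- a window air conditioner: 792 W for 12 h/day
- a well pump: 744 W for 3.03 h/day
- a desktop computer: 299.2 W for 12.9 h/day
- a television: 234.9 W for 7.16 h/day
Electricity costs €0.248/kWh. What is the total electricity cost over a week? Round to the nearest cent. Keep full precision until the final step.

ceiling fan: 70.6 W × 11 h × 7 d = 5,436 Wh = 5.436 kWh
Wi-Fi router: 12 W × 5.84 h × 7 d = 491 Wh = 0.4906 kWh
window air conditioner: 792 W × 12 h × 7 d = 66,528 Wh = 66.53 kWh
well pump: 744 W × 3.03 h × 7 d = 15,780 Wh = 15.78 kWh
desktop computer: 299.2 W × 12.9 h × 7 d = 27,018 Wh = 27.02 kWh
television: 234.9 W × 7.16 h × 7 d = 11,773 Wh = 11.77 kWh
Total energy = 5.436 + 0.4906 + 66.53 + 15.78 + 27.02 + 11.77 = 127 kWh
Cost = 127 kWh × €0.248 = €31.50

€31.50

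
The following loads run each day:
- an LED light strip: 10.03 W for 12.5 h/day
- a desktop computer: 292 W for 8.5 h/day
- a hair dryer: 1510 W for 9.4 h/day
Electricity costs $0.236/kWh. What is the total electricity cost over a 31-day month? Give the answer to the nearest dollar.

$123

LED light strip: 10.03 W × 12.5 h × 31 d = 3,887 Wh = 3.887 kWh
desktop computer: 292 W × 8.5 h × 31 d = 76,942 Wh = 76.94 kWh
hair dryer: 1510 W × 9.4 h × 31 d = 440,014 Wh = 440 kWh
Total energy = 3.887 + 76.94 + 440 = 520.8 kWh
Cost = 520.8 kWh × $0.236 = $122.92 ≈ $123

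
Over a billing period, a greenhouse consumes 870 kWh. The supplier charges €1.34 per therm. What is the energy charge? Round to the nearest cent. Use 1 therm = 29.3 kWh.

€39.79

870 kWh × (0.03413 therm/kWh) = 29.69 therm
Cost = 29.69 therm × €1.34/therm = €39.79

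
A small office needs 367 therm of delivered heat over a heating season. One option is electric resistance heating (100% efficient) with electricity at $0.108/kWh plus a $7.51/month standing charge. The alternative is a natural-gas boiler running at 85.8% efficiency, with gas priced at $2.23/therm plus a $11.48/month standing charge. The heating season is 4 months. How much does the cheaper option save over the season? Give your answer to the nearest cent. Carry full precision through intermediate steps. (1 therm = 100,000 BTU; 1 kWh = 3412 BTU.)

Heat load = 367 therm × 100,000 = 36,700,000 BTU
Gas: input = 36,700,000 / 0.858 = 42,773,893 BTU = 427.7 therm → 427.7 × $2.23 = $953.86; + 4 × $11.48 standing = $999.78
Electric: 36,700,000 BTU / 3412 = 10,760 kWh → × $0.108 = $1,161.66; + 4 × $7.51 standing = $1,191.70
Difference = |$999.78 − $1,191.70| = $191.93

$191.93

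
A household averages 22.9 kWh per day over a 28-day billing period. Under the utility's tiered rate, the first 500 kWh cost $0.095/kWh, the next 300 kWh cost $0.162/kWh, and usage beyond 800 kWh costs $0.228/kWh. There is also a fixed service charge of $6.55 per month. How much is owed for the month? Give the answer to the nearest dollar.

$77

Usage = 22.9 kWh/day × 28 days = 641.2 kWh
First 500 kWh × $0.095 = $47.50
Next 141.2 kWh × $0.162 = $22.87
Remaining tier: 0 kWh (not reached)
Energy charge = $70.37; + service $6.55 = $76.92 ≈ $77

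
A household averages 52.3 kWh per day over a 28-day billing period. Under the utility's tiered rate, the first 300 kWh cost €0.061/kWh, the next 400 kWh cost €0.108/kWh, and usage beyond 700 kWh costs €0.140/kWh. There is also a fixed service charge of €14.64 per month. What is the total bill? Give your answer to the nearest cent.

Usage = 52.3 kWh/day × 28 days = 1464.4 kWh
First 300 kWh × €0.061 = €18.30
Next 400 kWh × €0.108 = €43.20
Remaining 764.4 kWh × €0.140 = €107.02
Energy charge = €168.52; + service €14.64 = €183.16

€183.16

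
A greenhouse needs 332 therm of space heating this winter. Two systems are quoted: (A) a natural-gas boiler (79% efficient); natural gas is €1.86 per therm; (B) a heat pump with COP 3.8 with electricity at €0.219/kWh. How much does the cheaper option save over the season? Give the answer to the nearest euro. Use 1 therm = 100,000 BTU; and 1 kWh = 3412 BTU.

Heat load = 332 therm × 100,000 = 33,200,000 BTU
Gas: input = 33,200,000 / 0.79 = 42,025,316 BTU = 420.3 therm → 420.3 × €1.86 = €781.67
Heat pump: 33,200,000 BTU / 3412 = 9,730 kWh heat; / 3.8 = 2,561 kWh in → × €0.219 = €560.78
Difference = |€781.67 − €560.78| = €220.89 ≈ €221

€221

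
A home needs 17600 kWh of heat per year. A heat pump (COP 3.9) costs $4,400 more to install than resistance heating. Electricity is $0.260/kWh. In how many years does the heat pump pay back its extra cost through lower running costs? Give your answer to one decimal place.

Resistance: 17600 kWh × $0.260 = $4,576.00/yr
Heat pump: 17600 / 3.9 = 4513 kWh in → × $0.260 = $1,173.33/yr
Annual savings = $3,402.67
Payback = $4,400 / $3,402.67 = 1.29 years

1.3 years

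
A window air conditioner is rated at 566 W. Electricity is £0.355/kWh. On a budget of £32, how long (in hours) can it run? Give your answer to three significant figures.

159 h

Energy budget = £32 / £0.355 per kWh = 90.14 kWh = 90,141 Wh
Runtime = 90,141 Wh / 566 W = 159.3 h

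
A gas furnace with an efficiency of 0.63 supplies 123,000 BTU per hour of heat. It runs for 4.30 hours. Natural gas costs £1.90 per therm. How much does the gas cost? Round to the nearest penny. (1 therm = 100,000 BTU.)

Heat delivered = 123,000 BTU/h × 4.30 h = 528,900 BTU
Gas input = 528,900 / 0.63 = 839,524 BTU
= 839,524 / 100,000 = 8.395 therm
Cost = 8.395 × £1.90/therm = £15.95

£15.95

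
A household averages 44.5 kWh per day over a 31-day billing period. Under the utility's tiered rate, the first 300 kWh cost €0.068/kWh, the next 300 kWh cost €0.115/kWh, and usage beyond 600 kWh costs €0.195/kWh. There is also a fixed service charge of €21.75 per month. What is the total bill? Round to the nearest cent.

Usage = 44.5 kWh/day × 31 days = 1379.5 kWh
First 300 kWh × €0.068 = €20.40
Next 300 kWh × €0.115 = €34.50
Remaining 779.5 kWh × €0.195 = €152.00
Energy charge = €206.90; + service €21.75 = €228.65

€228.65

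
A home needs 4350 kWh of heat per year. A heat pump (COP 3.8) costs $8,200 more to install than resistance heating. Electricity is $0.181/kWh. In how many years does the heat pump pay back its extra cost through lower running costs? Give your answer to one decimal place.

Resistance: 4350 kWh × $0.181 = $787.35/yr
Heat pump: 4350 / 3.8 = 1145 kWh in → × $0.181 = $207.20/yr
Annual savings = $580.15
Payback = $8,200 / $580.15 = 14.1 years

14.1 years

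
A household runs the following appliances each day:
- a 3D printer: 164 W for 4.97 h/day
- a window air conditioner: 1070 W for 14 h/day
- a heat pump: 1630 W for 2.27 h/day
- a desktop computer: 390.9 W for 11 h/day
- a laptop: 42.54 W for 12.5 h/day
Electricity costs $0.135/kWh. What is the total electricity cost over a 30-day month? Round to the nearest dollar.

$99

3D printer: 164 W × 4.97 h × 30 d = 24,452 Wh = 24.45 kWh
window air conditioner: 1070 W × 14 h × 30 d = 449,400 Wh = 449.4 kWh
heat pump: 1630 W × 2.27 h × 30 d = 111,003 Wh = 111 kWh
desktop computer: 390.9 W × 11 h × 30 d = 128,997 Wh = 129 kWh
laptop: 42.54 W × 12.5 h × 30 d = 15,952 Wh = 15.95 kWh
Total energy = 24.45 + 449.4 + 111 + 129 + 15.95 = 729.8 kWh
Cost = 729.8 kWh × $0.135 = $98.52 ≈ $99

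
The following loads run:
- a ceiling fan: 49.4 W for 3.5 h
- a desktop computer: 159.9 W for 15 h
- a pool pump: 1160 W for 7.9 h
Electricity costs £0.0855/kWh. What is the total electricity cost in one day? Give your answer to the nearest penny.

£1.00

ceiling fan: 49.4 W × 3.5 h = 173 Wh = 0.1729 kWh
desktop computer: 159.9 W × 15 h = 2,398 Wh = 2.398 kWh
pool pump: 1160 W × 7.9 h = 9,164 Wh = 9.164 kWh
Total energy = 0.1729 + 2.398 + 9.164 = 11.74 kWh
Cost = 11.74 kWh × £0.0855 = £1.00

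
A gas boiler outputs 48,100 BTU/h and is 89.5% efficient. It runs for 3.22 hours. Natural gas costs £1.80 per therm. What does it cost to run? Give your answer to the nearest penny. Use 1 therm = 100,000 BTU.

Heat delivered = 48,100 BTU/h × 3.22 h = 154,882 BTU
Gas input = 154,882 / 0.895 = 173,053 BTU
= 173,053 / 100,000 = 1.731 therm
Cost = 1.731 × £1.80/therm = £3.11

£3.11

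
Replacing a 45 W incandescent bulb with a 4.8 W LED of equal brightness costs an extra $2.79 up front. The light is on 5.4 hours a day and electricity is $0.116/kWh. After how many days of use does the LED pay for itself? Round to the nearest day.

Power saved = 45 − 4.8 = 40.2 W
Daily energy saved = 40.2 W × 5.4 h = 217.1 Wh = 0.21708 kWh
Daily savings = 0.21708 × $0.116 = $0.0252
Payback = $2.79 / $0.0252 per day = 110.8 days

111 days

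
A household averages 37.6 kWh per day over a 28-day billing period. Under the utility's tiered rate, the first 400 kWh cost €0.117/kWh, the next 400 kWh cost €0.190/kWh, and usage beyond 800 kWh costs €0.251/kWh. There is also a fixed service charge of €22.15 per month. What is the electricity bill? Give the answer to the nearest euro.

Usage = 37.6 kWh/day × 28 days = 1052.8 kWh
First 400 kWh × €0.117 = €46.80
Next 400 kWh × €0.190 = €76.00
Remaining 252.8 kWh × €0.251 = €63.45
Energy charge = €186.25; + service €22.15 = €208.40 ≈ €208

€208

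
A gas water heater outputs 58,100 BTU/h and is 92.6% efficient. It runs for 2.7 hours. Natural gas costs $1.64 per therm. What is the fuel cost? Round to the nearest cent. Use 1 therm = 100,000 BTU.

Heat delivered = 58,100 BTU/h × 2.7 h = 156,870 BTU
Gas input = 156,870 / 0.926 = 169,406 BTU
= 169,406 / 100,000 = 1.694 therm
Cost = 1.694 × $1.64/therm = $2.78

$2.78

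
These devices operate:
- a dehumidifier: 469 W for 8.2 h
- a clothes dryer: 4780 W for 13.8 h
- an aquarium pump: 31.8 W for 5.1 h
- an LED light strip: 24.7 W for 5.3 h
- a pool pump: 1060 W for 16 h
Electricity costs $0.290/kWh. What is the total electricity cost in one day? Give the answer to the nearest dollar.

$25

dehumidifier: 469 W × 8.2 h = 3,846 Wh = 3.846 kWh
clothes dryer: 4780 W × 13.8 h = 65,964 Wh = 65.96 kWh
aquarium pump: 31.8 W × 5.1 h = 162 Wh = 0.1622 kWh
LED light strip: 24.7 W × 5.3 h = 131 Wh = 0.1309 kWh
pool pump: 1060 W × 16 h = 16,960 Wh = 16.96 kWh
Total energy = 3.846 + 65.96 + 0.1622 + 0.1309 + 16.96 = 87.06 kWh
Cost = 87.06 kWh × $0.290 = $25.25 ≈ $25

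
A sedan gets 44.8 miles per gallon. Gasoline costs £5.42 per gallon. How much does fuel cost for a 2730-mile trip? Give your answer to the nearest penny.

Fuel = 2730 mi / 44.8 mpg = 60.94 gal
Cost = 60.94 gal × £5.42/gal = £330.28

£330.28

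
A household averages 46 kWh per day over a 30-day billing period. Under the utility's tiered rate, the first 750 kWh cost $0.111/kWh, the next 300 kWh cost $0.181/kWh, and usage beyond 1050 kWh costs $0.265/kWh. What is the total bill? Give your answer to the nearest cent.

Usage = 46 kWh/day × 30 days = 1380 kWh
First 750 kWh × $0.111 = $83.25
Next 300 kWh × $0.181 = $54.30
Remaining 330 kWh × $0.265 = $87.45
Total = $225.00

$225.00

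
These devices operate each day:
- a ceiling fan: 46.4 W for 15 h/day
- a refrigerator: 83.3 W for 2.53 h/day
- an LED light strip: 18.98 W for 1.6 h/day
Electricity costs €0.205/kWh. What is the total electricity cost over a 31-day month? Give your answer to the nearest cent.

€5.96

ceiling fan: 46.4 W × 15 h × 31 d = 21,576 Wh = 21.58 kWh
refrigerator: 83.3 W × 2.53 h × 31 d = 6,533 Wh = 6.533 kWh
LED light strip: 18.98 W × 1.6 h × 31 d = 941 Wh = 0.9414 kWh
Total energy = 21.58 + 6.533 + 0.9414 = 29.05 kWh
Cost = 29.05 kWh × €0.205 = €5.96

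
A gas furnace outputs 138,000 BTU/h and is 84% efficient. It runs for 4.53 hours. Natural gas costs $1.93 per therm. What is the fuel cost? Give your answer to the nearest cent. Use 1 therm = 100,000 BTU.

$14.36

Heat delivered = 138,000 BTU/h × 4.53 h = 625,140 BTU
Gas input = 625,140 / 0.84 = 744,214 BTU
= 744,214 / 100,000 = 7.442 therm
Cost = 7.442 × $1.93/therm = $14.36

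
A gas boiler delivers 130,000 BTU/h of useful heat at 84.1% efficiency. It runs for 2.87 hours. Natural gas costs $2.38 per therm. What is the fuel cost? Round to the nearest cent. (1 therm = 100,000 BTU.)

Heat delivered = 130,000 BTU/h × 2.87 h = 373,100 BTU
Gas input = 373,100 / 0.841 = 443,639 BTU
= 443,639 / 100,000 = 4.436 therm
Cost = 4.436 × $2.38/therm = $10.56

$10.56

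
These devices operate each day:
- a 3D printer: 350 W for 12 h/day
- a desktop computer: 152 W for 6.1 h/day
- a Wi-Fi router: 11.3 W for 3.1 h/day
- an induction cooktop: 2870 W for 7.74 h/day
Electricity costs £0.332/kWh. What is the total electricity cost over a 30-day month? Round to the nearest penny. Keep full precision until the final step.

3D printer: 350 W × 12 h × 30 d = 126,000 Wh = 126 kWh
desktop computer: 152 W × 6.1 h × 30 d = 27,816 Wh = 27.82 kWh
Wi-Fi router: 11.3 W × 3.1 h × 30 d = 1,051 Wh = 1.051 kWh
induction cooktop: 2870 W × 7.74 h × 30 d = 666,414 Wh = 666.4 kWh
Total energy = 126 + 27.82 + 1.051 + 666.4 = 821.3 kWh
Cost = 821.3 kWh × £0.332 = £272.67

£272.67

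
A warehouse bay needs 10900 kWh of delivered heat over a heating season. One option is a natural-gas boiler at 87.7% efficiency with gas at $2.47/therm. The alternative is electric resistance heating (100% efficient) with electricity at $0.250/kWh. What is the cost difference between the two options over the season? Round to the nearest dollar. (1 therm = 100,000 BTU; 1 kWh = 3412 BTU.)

Heat load = 10900 kWh × 3412 = 37,190,800 BTU
Gas: input = 37,190,800 / 0.877 = 42,406,842 BTU = 424.1 therm → 424.1 × $2.47 = $1,047.45
Electric: 37,190,800 BTU / 3412 = 10,900 kWh → × $0.250 = $2,725.00
Difference = |$1,047.45 − $2,725.00| = $1,677.55 ≈ $1678

$1678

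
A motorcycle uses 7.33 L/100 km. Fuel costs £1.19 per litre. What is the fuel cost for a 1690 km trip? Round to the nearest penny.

£147.41

Fuel = 7.33 L/100 km × 1690 km / 100 = 123.9 L
Cost = 123.9 L × £1.19/L = £147.41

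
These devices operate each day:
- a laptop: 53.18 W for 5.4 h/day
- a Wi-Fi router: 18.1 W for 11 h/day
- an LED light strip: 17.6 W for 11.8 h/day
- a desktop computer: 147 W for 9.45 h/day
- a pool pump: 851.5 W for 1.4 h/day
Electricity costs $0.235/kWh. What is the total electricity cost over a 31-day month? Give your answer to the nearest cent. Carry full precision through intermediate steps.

laptop: 53.18 W × 5.4 h × 31 d = 8,902 Wh = 8.902 kWh
Wi-Fi router: 18.1 W × 11 h × 31 d = 6,172 Wh = 6.172 kWh
LED light strip: 17.6 W × 11.8 h × 31 d = 6,438 Wh = 6.438 kWh
desktop computer: 147 W × 9.45 h × 31 d = 43,064 Wh = 43.06 kWh
pool pump: 851.5 W × 1.4 h × 31 d = 36,955 Wh = 36.96 kWh
Total energy = 8.902 + 6.172 + 6.438 + 43.06 + 36.96 = 101.5 kWh
Cost = 101.5 kWh × $0.235 = $23.86

$23.86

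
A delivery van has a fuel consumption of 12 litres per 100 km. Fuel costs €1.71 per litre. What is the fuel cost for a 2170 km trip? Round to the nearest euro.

€445

Fuel = 12 L/100 km × 2170 km / 100 = 260.4 L
Cost = 260.4 L × €1.71/L = €445.28 ≈ €445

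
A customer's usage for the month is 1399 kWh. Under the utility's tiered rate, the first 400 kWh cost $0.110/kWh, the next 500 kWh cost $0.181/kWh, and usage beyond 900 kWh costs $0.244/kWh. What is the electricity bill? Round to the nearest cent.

First 400 kWh × $0.110 = $44.00
Next 500 kWh × $0.181 = $90.50
Remaining 499 kWh × $0.244 = $121.76
Total = $256.26

$256.26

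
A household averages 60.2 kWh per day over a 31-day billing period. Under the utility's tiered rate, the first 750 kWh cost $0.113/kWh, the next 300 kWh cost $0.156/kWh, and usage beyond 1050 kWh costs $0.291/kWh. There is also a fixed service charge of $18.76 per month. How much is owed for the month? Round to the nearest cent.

Usage = 60.2 kWh/day × 31 days = 1866.2 kWh
First 750 kWh × $0.113 = $84.75
Next 300 kWh × $0.156 = $46.80
Remaining 816.2 kWh × $0.291 = $237.51
Energy charge = $369.06; + service $18.76 = $387.82

$387.82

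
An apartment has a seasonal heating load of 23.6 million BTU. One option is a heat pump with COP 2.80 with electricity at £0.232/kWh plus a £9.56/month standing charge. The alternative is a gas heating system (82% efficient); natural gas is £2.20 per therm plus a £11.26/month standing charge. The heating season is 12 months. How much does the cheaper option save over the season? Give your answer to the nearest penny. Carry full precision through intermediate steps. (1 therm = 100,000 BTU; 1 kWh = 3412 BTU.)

£80.47

Heat load = 23.6 × 10⁶ BTU = 23,600,000 BTU
Gas: input = 23,600,000 / 0.82 = 28,780,488 BTU = 287.8 therm → 287.8 × £2.20 = £633.17; + 12 × £11.26 standing = £768.29
Heat pump: 23,600,000 BTU / 3412 = 6,917 kWh heat; / 2.80 = 2,470 kWh in → × £0.232 = £573.10; + 12 × £9.56 standing = £687.82
Difference = |£768.29 − £687.82| = £80.47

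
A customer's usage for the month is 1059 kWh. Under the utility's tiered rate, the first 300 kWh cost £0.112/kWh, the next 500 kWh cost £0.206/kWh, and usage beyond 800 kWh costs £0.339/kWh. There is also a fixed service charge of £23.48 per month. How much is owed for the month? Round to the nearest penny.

First 300 kWh × £0.112 = £33.60
Next 500 kWh × £0.206 = £103.00
Remaining 259 kWh × £0.339 = £87.80
Energy charge = £224.40; + service £23.48 = £247.88

£247.88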